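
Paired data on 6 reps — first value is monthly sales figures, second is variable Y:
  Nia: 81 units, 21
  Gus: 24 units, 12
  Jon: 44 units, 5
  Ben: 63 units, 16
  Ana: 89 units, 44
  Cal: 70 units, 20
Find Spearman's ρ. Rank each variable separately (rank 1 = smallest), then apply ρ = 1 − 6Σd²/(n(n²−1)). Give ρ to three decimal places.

0.943

Ranks of variable 1: 5, 1, 2, 3, 6, 4
Ranks of variable 2: 5, 2, 1, 3, 6, 4
d = r₁ − r₂: 0, -1, 1, 0, 0, 0
d²: 0, 1, 1, 0, 0, 0; Σd² = 2
ρ = 1 − 6·2/(6·35) = 1 − 12/210 = 0.943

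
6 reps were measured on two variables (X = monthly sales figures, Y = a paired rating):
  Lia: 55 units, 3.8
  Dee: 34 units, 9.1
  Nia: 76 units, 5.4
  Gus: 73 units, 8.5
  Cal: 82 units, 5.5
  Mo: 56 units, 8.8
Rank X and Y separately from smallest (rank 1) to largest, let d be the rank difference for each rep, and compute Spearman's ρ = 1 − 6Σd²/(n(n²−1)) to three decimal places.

-0.371

Ranks of variable 1: 2, 1, 5, 4, 6, 3
Ranks of variable 2: 1, 6, 2, 4, 3, 5
d = r₁ − r₂: 1, -5, 3, 0, 3, -2
d²: 1, 25, 9, 0, 9, 4; Σd² = 48
ρ = 1 − 6·48/(6·35) = 1 − 288/210 = -0.371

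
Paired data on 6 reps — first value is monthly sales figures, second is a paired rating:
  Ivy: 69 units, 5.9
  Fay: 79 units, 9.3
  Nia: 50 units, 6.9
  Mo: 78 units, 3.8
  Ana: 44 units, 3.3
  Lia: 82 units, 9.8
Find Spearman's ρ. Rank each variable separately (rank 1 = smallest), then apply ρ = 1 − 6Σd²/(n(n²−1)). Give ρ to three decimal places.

0.771

Ranks of variable 1: 3, 5, 2, 4, 1, 6
Ranks of variable 2: 3, 5, 4, 2, 1, 6
d = r₁ − r₂: 0, 0, -2, 2, 0, 0
d²: 0, 0, 4, 4, 0, 0; Σd² = 8
ρ = 1 − 6·8/(6·35) = 1 − 48/210 = 0.771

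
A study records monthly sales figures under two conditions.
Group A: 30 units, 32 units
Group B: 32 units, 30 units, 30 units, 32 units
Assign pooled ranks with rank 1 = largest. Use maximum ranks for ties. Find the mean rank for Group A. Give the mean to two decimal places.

Sorted (descending): 32, 32, 32, 30, 30, 30
The 3 values of 32 occupy positions 1–3 → each gets rank 3.
The 3 values of 30 occupy positions 4–6 → each gets rank 6.
Group A values → pooled ranks: 30→6, 32→3
Mean rank = (6 + 3) / 2 = 4.50

4.50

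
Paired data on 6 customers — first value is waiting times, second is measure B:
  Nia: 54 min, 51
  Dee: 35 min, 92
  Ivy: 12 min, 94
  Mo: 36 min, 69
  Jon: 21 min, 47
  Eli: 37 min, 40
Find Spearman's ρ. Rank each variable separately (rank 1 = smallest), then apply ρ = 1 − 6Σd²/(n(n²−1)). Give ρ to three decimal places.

-0.543

Ranks of variable 1: 6, 3, 1, 4, 2, 5
Ranks of variable 2: 3, 5, 6, 4, 2, 1
d = r₁ − r₂: 3, -2, -5, 0, 0, 4
d²: 9, 4, 25, 0, 0, 16; Σd² = 54
ρ = 1 − 6·54/(6·35) = 1 − 324/210 = -0.543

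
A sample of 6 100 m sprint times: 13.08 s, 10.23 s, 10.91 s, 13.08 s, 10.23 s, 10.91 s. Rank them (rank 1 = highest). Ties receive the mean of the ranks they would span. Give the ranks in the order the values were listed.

1.5, 5.5, 3.5, 1.5, 5.5, 3.5

Sorted (descending): 13.08, 13.08, 10.91, 10.91, 10.23, 10.23
The 2 values of 13.08 occupy positions 1–2 → average rank (1+2)/2 = 1.5.
The 2 values of 10.91 occupy positions 3–4 → average rank (3+4)/2 = 3.5.
The 2 values of 10.23 occupy positions 5–6 → average rank (5+6)/2 = 5.5.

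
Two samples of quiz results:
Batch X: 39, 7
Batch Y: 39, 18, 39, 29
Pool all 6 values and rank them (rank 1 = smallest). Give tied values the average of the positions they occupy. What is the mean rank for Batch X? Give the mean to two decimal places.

3.00

Sorted (ascending): 7, 18, 29, 39, 39, 39
The 3 values of 39 occupy positions 4–6 → average rank 5.
Batch X values → pooled ranks: 39→5, 7→1
Mean rank = (5 + 1) / 2 = 3.00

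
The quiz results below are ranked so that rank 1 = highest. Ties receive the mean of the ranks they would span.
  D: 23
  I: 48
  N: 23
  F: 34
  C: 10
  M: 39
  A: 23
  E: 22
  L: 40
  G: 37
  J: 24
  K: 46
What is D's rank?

9

Sorted (descending): 48, 46, 40, 39, 37, 34, 24, 23, 23, 23, 22, 10
The 3 values of 23 occupy positions 8–10 → average rank 9.
D has value 23 → rank 9.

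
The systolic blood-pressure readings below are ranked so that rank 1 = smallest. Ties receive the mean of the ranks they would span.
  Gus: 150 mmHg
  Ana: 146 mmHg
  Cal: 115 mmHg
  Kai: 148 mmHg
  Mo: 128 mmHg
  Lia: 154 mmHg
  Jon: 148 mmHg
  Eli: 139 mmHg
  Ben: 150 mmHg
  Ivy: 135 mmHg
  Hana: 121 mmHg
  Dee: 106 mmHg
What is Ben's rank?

Sorted (ascending): 106, 115, 121, 128, 135, 139, 146, 148, 148, 150, 150, 154
The 2 values of 148 occupy positions 8–9 → average rank (8+9)/2 = 8.5.
The 2 values of 150 occupy positions 10–11 → average rank (10+11)/2 = 10.5.
Ben has value 150 mmHg → rank 10.5.

10.5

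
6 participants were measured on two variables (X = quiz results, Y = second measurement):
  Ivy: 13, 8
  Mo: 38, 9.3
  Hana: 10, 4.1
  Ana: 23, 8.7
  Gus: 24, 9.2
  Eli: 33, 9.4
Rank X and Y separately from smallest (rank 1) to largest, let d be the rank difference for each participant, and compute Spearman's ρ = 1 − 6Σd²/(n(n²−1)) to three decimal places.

Ranks of variable 1: 2, 6, 1, 3, 4, 5
Ranks of variable 2: 2, 5, 1, 3, 4, 6
d = r₁ − r₂: 0, 1, 0, 0, 0, -1
d²: 0, 1, 0, 0, 0, 1; Σd² = 2
ρ = 1 − 6·2/(6·35) = 1 − 12/210 = 0.943

0.943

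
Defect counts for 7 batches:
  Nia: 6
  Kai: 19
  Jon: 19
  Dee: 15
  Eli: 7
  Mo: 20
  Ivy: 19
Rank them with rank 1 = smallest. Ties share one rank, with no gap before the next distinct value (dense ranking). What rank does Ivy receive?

4

Sorted (ascending): 6, 7, 15, 19, 19, 19, 20
The 3 values of 19 share dense rank 4.
Remaining distinct values take the next consecutive integers.
Ivy has value 19 → rank 4.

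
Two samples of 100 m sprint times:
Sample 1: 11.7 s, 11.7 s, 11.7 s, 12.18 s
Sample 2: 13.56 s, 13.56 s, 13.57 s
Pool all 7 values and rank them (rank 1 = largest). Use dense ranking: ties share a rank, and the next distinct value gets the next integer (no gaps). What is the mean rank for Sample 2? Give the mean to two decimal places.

Sorted (descending): 13.57, 13.56, 13.56, 12.18, 11.7, 11.7, 11.7
The 2 values of 13.56 share dense rank 2.
The 3 values of 11.7 share dense rank 4.
Remaining distinct values take the next consecutive integers.
Sample 2 values → pooled ranks: 13.56→2, 13.56→2, 13.57→1
Mean rank = (2 + 2 + 1) / 3 = 1.67

1.67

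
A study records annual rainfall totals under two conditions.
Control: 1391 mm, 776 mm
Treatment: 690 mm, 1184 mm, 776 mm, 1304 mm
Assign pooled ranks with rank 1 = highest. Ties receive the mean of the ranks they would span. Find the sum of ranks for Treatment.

15.5

Sorted (descending): 1391, 1304, 1184, 776, 776, 690
The 2 values of 776 occupy positions 4–5 → average rank (4+5)/2 = 4.5.
Treatment values → pooled ranks: 690→6, 1184→3, 776→4.5, 1304→2
Rank sum = 6 + 3 + 4.5 + 2 = 15.5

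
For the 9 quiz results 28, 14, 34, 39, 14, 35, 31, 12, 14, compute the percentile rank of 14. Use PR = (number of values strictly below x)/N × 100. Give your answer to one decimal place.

11.1

N = 9.
Strictly below 14: 1. Equal to 14: 3.
PR = 1/9 × 100 = 11.1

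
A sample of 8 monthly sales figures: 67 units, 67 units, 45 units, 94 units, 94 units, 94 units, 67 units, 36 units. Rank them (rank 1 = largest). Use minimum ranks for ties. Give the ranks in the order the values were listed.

4, 4, 7, 1, 1, 1, 4, 8

Sorted (descending): 94, 94, 94, 67, 67, 67, 45, 36
The 3 values of 94 occupy positions 1–3 → each gets rank 1.
The 3 values of 67 occupy positions 4–6 → each gets rank 4.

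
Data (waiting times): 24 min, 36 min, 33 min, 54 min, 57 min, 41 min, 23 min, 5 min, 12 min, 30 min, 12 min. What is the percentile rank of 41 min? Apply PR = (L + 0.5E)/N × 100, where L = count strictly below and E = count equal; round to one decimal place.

N = 11.
Strictly below 41: 8. Equal to 41: 1.
PR = (8 + 0.5·1)/11 × 100 = 77.3

77.3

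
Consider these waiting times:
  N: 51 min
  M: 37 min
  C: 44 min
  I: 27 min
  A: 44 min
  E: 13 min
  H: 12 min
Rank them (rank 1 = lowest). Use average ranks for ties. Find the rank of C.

5.5

Sorted (ascending): 12, 13, 27, 37, 44, 44, 51
The 2 values of 44 occupy positions 5–6 → average rank (5+6)/2 = 5.5.
C has value 44 min → rank 5.5.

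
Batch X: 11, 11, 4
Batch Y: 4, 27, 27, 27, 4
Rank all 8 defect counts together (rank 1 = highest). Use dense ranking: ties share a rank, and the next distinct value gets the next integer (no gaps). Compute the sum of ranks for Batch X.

7

Sorted (descending): 27, 27, 27, 11, 11, 4, 4, 4
The 3 values of 27 share dense rank 1.
The 2 values of 11 share dense rank 2.
The 3 values of 4 share dense rank 3.
Batch X values → pooled ranks: 11→2, 11→2, 4→3
Rank sum = 2 + 2 + 3 = 7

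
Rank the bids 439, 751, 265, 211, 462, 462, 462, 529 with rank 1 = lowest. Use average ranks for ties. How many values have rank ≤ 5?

Sorted (ascending): 211, 265, 439, 462, 462, 462, 529, 751
The 3 values of 462 occupy positions 4–6 → average rank 5.
Ranks ≤ 5: {1, 2, 3, 5, 5, 5} → 6 values.

6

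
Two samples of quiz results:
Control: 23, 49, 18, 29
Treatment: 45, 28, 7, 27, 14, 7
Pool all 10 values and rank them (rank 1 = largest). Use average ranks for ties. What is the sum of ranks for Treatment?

Sorted (descending): 49, 45, 29, 28, 27, 23, 18, 14, 7, 7
The 2 values of 7 occupy positions 9–10 → average rank (9+10)/2 = 9.5.
Treatment values → pooled ranks: 45→2, 28→4, 7→9.5, 27→5, 14→8, 7→9.5
Rank sum = 2 + 4 + 9.5 + 5 + 8 + 9.5 = 38

38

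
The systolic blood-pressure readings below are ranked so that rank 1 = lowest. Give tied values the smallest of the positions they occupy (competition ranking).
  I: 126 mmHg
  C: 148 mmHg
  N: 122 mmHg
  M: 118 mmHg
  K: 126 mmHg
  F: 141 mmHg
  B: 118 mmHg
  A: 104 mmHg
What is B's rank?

Sorted (ascending): 104, 118, 118, 122, 126, 126, 141, 148
The 2 values of 118 occupy positions 2–3 → each gets rank 2.
The 2 values of 126 occupy positions 5–6 → each gets rank 5.
B has value 118 mmHg → rank 2.

2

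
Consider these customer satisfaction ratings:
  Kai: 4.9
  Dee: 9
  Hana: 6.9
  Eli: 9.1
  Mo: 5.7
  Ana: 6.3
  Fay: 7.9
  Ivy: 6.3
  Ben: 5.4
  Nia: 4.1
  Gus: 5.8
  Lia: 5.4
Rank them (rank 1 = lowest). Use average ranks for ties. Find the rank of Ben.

Sorted (ascending): 4.1, 4.9, 5.4, 5.4, 5.7, 5.8, 6.3, 6.3, 6.9, 7.9, 9, 9.1
The 2 values of 5.4 occupy positions 3–4 → average rank (3+4)/2 = 3.5.
The 2 values of 6.3 occupy positions 7–8 → average rank (7+8)/2 = 7.5.
Ben has value 5.4 → rank 3.5.

3.5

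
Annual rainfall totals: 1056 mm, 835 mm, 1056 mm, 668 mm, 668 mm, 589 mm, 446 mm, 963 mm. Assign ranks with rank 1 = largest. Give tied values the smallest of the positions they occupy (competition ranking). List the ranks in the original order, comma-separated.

1, 4, 1, 5, 5, 7, 8, 3

Sorted (descending): 1056, 1056, 963, 835, 668, 668, 589, 446
The 2 values of 1056 occupy positions 1–2 → each gets rank 1.
The 2 values of 668 occupy positions 5–6 → each gets rank 5.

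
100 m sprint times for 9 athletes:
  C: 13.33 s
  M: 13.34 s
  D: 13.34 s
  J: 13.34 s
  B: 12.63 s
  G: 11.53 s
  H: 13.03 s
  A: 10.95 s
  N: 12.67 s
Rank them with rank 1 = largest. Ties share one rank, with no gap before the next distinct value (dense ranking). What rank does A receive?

Sorted (descending): 13.34, 13.34, 13.34, 13.33, 13.03, 12.67, 12.63, 11.53, 10.95
The 3 values of 13.34 share dense rank 1.
Remaining distinct values take the next consecutive integers.
A has value 10.95 s → rank 7.

7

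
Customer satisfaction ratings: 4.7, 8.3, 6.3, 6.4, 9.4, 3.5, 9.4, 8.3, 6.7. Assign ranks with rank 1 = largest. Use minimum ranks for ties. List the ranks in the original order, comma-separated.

8, 3, 7, 6, 1, 9, 1, 3, 5

Sorted (descending): 9.4, 9.4, 8.3, 8.3, 6.7, 6.4, 6.3, 4.7, 3.5
The 2 values of 9.4 occupy positions 1–2 → each gets rank 1.
The 2 values of 8.3 occupy positions 3–4 → each gets rank 3.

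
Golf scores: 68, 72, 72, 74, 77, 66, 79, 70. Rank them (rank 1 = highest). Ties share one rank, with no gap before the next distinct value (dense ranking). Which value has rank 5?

Sorted (descending): 79, 77, 74, 72, 72, 70, 68, 66
The 2 values of 72 share dense rank 4.
Remaining distinct values take the next consecutive integers.
Rank 5 → value 70.

70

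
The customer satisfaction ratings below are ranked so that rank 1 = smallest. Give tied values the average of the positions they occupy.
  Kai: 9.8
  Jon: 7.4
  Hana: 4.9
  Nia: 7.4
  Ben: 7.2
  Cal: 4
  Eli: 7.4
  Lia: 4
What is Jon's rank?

6

Sorted (ascending): 4, 4, 4.9, 7.2, 7.4, 7.4, 7.4, 9.8
The 2 values of 4 occupy positions 1–2 → average rank (1+2)/2 = 1.5.
The 3 values of 7.4 occupy positions 5–7 → average rank 6.
Jon has value 7.4 → rank 6.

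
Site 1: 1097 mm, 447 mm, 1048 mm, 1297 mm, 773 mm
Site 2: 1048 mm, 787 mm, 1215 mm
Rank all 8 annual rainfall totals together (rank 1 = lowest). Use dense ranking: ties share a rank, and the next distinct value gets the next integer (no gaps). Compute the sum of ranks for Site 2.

13

Sorted (ascending): 447, 773, 787, 1048, 1048, 1097, 1215, 1297
The 2 values of 1048 share dense rank 4.
Remaining distinct values take the next consecutive integers.
Site 2 values → pooled ranks: 1048→4, 787→3, 1215→6
Rank sum = 4 + 3 + 6 = 13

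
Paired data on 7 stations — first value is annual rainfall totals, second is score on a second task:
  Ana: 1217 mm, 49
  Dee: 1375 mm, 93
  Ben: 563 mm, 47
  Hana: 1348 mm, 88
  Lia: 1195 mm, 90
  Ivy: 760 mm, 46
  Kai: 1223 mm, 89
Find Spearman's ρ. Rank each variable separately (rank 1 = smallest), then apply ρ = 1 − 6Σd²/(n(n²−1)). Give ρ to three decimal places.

0.714

Ranks of variable 1: 4, 7, 1, 6, 3, 2, 5
Ranks of variable 2: 3, 7, 2, 4, 6, 1, 5
d = r₁ − r₂: 1, 0, -1, 2, -3, 1, 0
d²: 1, 0, 1, 4, 9, 1, 0; Σd² = 16
ρ = 1 − 6·16/(7·48) = 1 − 96/336 = 0.714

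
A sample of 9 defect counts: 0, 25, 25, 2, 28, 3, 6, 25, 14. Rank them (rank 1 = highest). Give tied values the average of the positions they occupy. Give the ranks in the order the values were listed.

9, 3, 3, 8, 1, 7, 6, 3, 5

Sorted (descending): 28, 25, 25, 25, 14, 6, 3, 2, 0
The 3 values of 25 occupy positions 2–4 → average rank 3.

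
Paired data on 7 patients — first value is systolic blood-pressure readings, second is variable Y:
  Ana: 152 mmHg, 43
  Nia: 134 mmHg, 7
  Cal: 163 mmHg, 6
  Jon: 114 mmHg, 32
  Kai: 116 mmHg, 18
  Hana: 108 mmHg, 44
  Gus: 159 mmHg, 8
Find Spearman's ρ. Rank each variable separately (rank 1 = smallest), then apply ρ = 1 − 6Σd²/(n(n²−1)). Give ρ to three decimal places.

Ranks of variable 1: 5, 4, 7, 2, 3, 1, 6
Ranks of variable 2: 6, 2, 1, 5, 4, 7, 3
d = r₁ − r₂: -1, 2, 6, -3, -1, -6, 3
d²: 1, 4, 36, 9, 1, 36, 9; Σd² = 96
ρ = 1 − 6·96/(7·48) = 1 − 576/336 = -0.714

-0.714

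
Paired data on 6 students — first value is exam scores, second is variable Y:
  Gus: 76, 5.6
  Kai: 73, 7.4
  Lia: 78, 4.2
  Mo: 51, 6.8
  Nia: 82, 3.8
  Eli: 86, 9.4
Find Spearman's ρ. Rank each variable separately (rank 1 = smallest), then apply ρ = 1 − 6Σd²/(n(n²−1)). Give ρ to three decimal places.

-0.086

Ranks of variable 1: 3, 2, 4, 1, 5, 6
Ranks of variable 2: 3, 5, 2, 4, 1, 6
d = r₁ − r₂: 0, -3, 2, -3, 4, 0
d²: 0, 9, 4, 9, 16, 0; Σd² = 38
ρ = 1 − 6·38/(6·35) = 1 − 228/210 = -0.086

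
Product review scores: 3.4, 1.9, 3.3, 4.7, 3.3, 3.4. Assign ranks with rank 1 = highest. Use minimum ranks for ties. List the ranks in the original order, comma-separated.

Sorted (descending): 4.7, 3.4, 3.4, 3.3, 3.3, 1.9
The 2 values of 3.4 occupy positions 2–3 → each gets rank 2.
The 2 values of 3.3 occupy positions 4–5 → each gets rank 4.

2, 6, 4, 1, 4, 2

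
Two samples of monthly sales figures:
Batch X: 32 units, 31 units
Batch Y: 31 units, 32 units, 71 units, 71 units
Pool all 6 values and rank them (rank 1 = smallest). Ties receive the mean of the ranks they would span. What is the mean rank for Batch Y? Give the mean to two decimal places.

Sorted (ascending): 31, 31, 32, 32, 71, 71
The 2 values of 31 occupy positions 1–2 → average rank (1+2)/2 = 1.5.
The 2 values of 32 occupy positions 3–4 → average rank (3+4)/2 = 3.5.
The 2 values of 71 occupy positions 5–6 → average rank (5+6)/2 = 5.5.
Batch Y values → pooled ranks: 31→1.5, 32→3.5, 71→5.5, 71→5.5
Mean rank = (1.5 + 3.5 + 5.5 + 5.5) / 4 = 4.00

4.00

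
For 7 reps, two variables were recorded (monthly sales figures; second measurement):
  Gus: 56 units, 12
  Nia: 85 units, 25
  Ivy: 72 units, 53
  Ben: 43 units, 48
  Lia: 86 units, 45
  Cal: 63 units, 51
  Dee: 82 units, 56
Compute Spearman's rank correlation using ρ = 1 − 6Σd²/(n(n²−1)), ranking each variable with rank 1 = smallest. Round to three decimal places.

0.036

Ranks of variable 1: 2, 6, 4, 1, 7, 3, 5
Ranks of variable 2: 1, 2, 6, 4, 3, 5, 7
d = r₁ − r₂: 1, 4, -2, -3, 4, -2, -2
d²: 1, 16, 4, 9, 16, 4, 4; Σd² = 54
ρ = 1 − 6·54/(7·48) = 1 − 324/336 = 0.036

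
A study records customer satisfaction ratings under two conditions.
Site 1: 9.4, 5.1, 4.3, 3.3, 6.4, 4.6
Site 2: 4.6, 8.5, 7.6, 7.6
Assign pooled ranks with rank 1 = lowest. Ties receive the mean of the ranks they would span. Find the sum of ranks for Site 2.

Sorted (ascending): 3.3, 4.3, 4.6, 4.6, 5.1, 6.4, 7.6, 7.6, 8.5, 9.4
The 2 values of 4.6 occupy positions 3–4 → average rank (3+4)/2 = 3.5.
The 2 values of 7.6 occupy positions 7–8 → average rank (7+8)/2 = 7.5.
Site 2 values → pooled ranks: 4.6→3.5, 8.5→9, 7.6→7.5, 7.6→7.5
Rank sum = 3.5 + 9 + 7.5 + 7.5 = 27.5

27.5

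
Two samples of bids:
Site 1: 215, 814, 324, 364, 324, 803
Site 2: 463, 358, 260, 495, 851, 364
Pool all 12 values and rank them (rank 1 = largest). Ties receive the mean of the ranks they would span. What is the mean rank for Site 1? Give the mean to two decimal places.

7.08

Sorted (descending): 851, 814, 803, 495, 463, 364, 364, 358, 324, 324, 260, 215
The 2 values of 364 occupy positions 6–7 → average rank (6+7)/2 = 6.5.
The 2 values of 324 occupy positions 9–10 → average rank (9+10)/2 = 9.5.
Site 1 values → pooled ranks: 215→12, 814→2, 324→9.5, 364→6.5, 324→9.5, 803→3
Mean rank = (12 + 2 + 9.5 + 6.5 + 9.5 + 3) / 6 = 7.08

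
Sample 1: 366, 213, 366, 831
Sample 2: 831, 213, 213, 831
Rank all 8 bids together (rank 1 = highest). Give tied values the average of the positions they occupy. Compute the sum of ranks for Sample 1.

Sorted (descending): 831, 831, 831, 366, 366, 213, 213, 213
The 3 values of 831 occupy positions 1–3 → average rank 2.
The 2 values of 366 occupy positions 4–5 → average rank (4+5)/2 = 4.5.
The 3 values of 213 occupy positions 6–8 → average rank 7.
Sample 1 values → pooled ranks: 366→4.5, 213→7, 366→4.5, 831→2
Rank sum = 4.5 + 7 + 4.5 + 2 = 18

18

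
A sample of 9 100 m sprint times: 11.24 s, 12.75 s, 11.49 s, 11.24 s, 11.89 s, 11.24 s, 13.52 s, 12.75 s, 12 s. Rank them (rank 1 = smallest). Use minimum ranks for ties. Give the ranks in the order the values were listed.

Sorted (ascending): 11.24, 11.24, 11.24, 11.49, 11.89, 12, 12.75, 12.75, 13.52
The 3 values of 11.24 occupy positions 1–3 → each gets rank 1.
The 2 values of 12.75 occupy positions 7–8 → each gets rank 7.

1, 7, 4, 1, 5, 1, 9, 7, 6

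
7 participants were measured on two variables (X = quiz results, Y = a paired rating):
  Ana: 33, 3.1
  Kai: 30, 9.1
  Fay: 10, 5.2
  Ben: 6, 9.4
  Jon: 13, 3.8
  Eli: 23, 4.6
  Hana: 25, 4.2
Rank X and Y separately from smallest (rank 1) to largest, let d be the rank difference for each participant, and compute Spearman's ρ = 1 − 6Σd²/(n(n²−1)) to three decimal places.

-0.536

Ranks of variable 1: 7, 6, 2, 1, 3, 4, 5
Ranks of variable 2: 1, 6, 5, 7, 2, 4, 3
d = r₁ − r₂: 6, 0, -3, -6, 1, 0, 2
d²: 36, 0, 9, 36, 1, 0, 4; Σd² = 86
ρ = 1 − 6·86/(7·48) = 1 − 516/336 = -0.536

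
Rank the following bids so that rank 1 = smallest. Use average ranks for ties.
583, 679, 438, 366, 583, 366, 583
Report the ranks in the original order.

5, 7, 3, 1.5, 5, 1.5, 5

Sorted (ascending): 366, 366, 438, 583, 583, 583, 679
The 2 values of 366 occupy positions 1–2 → average rank (1+2)/2 = 1.5.
The 3 values of 583 occupy positions 4–6 → average rank 5.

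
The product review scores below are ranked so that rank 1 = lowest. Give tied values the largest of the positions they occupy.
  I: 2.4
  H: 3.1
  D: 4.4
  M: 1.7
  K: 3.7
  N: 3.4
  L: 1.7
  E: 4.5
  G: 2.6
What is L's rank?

2

Sorted (ascending): 1.7, 1.7, 2.4, 2.6, 3.1, 3.4, 3.7, 4.4, 4.5
The 2 values of 1.7 occupy positions 1–2 → each gets rank 2.
L has value 1.7 → rank 2.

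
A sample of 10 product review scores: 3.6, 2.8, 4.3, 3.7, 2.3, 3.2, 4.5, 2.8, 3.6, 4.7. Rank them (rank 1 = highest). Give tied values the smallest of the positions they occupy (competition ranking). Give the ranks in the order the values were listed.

5, 8, 3, 4, 10, 7, 2, 8, 5, 1

Sorted (descending): 4.7, 4.5, 4.3, 3.7, 3.6, 3.6, 3.2, 2.8, 2.8, 2.3
The 2 values of 3.6 occupy positions 5–6 → each gets rank 5.
The 2 values of 2.8 occupy positions 8–9 → each gets rank 8.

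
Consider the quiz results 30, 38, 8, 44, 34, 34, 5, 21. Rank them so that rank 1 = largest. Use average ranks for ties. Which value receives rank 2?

38

Sorted (descending): 44, 38, 34, 34, 30, 21, 8, 5
The 2 values of 34 occupy positions 3–4 → average rank (3+4)/2 = 3.5.
Rank 2 → value 38.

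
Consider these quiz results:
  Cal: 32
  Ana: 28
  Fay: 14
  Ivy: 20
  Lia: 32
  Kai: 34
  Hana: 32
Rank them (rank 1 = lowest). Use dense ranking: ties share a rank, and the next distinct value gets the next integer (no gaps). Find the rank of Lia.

Sorted (ascending): 14, 20, 28, 32, 32, 32, 34
The 3 values of 32 share dense rank 4.
Remaining distinct values take the next consecutive integers.
Lia has value 32 → rank 4.

4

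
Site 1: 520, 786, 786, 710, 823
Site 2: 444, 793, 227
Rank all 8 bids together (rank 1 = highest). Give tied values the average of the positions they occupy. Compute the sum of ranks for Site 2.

Sorted (descending): 823, 793, 786, 786, 710, 520, 444, 227
The 2 values of 786 occupy positions 3–4 → average rank (3+4)/2 = 3.5.
Site 2 values → pooled ranks: 444→7, 793→2, 227→8
Rank sum = 7 + 2 + 8 = 17

17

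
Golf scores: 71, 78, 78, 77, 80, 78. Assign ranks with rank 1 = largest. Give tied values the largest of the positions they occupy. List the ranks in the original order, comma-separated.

Sorted (descending): 80, 78, 78, 78, 77, 71
The 3 values of 78 occupy positions 2–4 → each gets rank 4.

6, 4, 4, 5, 1, 4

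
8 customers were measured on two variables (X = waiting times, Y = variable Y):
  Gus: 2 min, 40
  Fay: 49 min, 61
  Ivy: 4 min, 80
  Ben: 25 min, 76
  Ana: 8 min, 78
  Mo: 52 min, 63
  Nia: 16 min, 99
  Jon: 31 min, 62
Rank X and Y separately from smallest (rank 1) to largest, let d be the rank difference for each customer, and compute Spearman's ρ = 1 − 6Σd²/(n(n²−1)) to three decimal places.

-0.190

Ranks of variable 1: 1, 7, 2, 5, 3, 8, 4, 6
Ranks of variable 2: 1, 2, 7, 5, 6, 4, 8, 3
d = r₁ − r₂: 0, 5, -5, 0, -3, 4, -4, 3
d²: 0, 25, 25, 0, 9, 16, 16, 9; Σd² = 100
ρ = 1 − 6·100/(8·63) = 1 − 600/504 = -0.190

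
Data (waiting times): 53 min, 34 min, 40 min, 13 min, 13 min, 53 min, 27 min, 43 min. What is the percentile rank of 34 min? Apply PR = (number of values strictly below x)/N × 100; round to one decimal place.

37.5

N = 8.
Strictly below 34: 3. Equal to 34: 1.
PR = 3/8 × 100 = 37.5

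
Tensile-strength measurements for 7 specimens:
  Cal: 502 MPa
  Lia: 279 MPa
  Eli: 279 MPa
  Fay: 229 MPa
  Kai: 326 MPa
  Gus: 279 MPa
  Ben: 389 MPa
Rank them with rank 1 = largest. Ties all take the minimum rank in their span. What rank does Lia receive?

4

Sorted (descending): 502, 389, 326, 279, 279, 279, 229
The 3 values of 279 occupy positions 4–6 → each gets rank 4.
Lia has value 279 MPa → rank 4.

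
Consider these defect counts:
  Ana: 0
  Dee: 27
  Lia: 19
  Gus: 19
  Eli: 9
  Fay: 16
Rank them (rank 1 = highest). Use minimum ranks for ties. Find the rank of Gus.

Sorted (descending): 27, 19, 19, 16, 9, 0
The 2 values of 19 occupy positions 2–3 → each gets rank 2.
Gus has value 19 → rank 2.

2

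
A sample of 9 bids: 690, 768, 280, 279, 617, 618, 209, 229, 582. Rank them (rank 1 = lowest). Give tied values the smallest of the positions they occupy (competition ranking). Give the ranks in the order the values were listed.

8, 9, 4, 3, 6, 7, 1, 2, 5

Sorted (ascending): 209, 229, 279, 280, 582, 617, 618, 690, 768
No ties — each value takes its position as its rank.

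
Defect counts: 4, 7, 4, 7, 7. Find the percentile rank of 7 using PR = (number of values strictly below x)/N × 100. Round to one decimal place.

N = 5.
Strictly below 7: 2. Equal to 7: 3.
PR = 2/5 × 100 = 40.0

40.0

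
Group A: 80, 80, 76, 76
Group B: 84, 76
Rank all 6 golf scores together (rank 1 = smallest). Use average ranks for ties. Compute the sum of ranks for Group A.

Sorted (ascending): 76, 76, 76, 80, 80, 84
The 3 values of 76 occupy positions 1–3 → average rank 2.
The 2 values of 80 occupy positions 4–5 → average rank (4+5)/2 = 4.5.
Group A values → pooled ranks: 80→4.5, 80→4.5, 76→2, 76→2
Rank sum = 4.5 + 4.5 + 2 + 2 = 13

13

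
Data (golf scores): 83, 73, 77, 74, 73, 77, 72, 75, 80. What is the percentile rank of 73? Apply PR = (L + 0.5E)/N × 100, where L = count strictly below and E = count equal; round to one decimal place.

22.2

N = 9.
Strictly below 73: 1. Equal to 73: 2.
PR = (1 + 0.5·2)/9 × 100 = 22.2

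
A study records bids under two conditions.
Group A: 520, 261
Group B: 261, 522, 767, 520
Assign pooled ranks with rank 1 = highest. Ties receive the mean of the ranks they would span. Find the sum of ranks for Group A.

Sorted (descending): 767, 522, 520, 520, 261, 261
The 2 values of 520 occupy positions 3–4 → average rank (3+4)/2 = 3.5.
The 2 values of 261 occupy positions 5–6 → average rank (5+6)/2 = 5.5.
Group A values → pooled ranks: 520→3.5, 261→5.5
Rank sum = 3.5 + 5.5 = 9

9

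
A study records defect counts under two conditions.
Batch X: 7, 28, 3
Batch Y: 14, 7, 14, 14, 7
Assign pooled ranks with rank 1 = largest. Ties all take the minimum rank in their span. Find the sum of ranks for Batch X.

Sorted (descending): 28, 14, 14, 14, 7, 7, 7, 3
The 3 values of 14 occupy positions 2–4 → each gets rank 2.
The 3 values of 7 occupy positions 5–7 → each gets rank 5.
Batch X values → pooled ranks: 7→5, 28→1, 3→8
Rank sum = 5 + 1 + 8 = 14

14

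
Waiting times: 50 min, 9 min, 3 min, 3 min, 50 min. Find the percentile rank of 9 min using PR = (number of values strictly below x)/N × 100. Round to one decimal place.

40.0

N = 5.
Strictly below 9: 2. Equal to 9: 1.
PR = 2/5 × 100 = 40.0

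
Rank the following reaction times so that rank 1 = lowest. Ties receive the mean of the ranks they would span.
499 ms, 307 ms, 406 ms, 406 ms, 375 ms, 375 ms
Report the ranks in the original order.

Sorted (ascending): 307, 375, 375, 406, 406, 499
The 2 values of 375 occupy positions 2–3 → average rank (2+3)/2 = 2.5.
The 2 values of 406 occupy positions 4–5 → average rank (4+5)/2 = 4.5.

6, 1, 4.5, 4.5, 2.5, 2.5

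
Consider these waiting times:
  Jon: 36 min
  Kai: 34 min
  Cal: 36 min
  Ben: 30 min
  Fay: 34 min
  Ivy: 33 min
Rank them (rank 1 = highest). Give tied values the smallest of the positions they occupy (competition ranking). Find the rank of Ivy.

5

Sorted (descending): 36, 36, 34, 34, 33, 30
The 2 values of 36 occupy positions 1–2 → each gets rank 1.
The 2 values of 34 occupy positions 3–4 → each gets rank 3.
Ivy has value 33 min → rank 5.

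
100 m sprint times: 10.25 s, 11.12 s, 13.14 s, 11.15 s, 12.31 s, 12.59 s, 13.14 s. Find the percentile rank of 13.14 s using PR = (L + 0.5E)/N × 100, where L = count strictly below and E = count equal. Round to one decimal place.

N = 7.
Strictly below 13.14: 5. Equal to 13.14: 2.
PR = (5 + 0.5·2)/7 × 100 = 85.7

85.7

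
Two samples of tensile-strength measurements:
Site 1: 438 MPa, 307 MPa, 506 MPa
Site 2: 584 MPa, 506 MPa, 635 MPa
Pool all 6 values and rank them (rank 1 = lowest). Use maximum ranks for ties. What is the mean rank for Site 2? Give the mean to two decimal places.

5.00

Sorted (ascending): 307, 438, 506, 506, 584, 635
The 2 values of 506 occupy positions 3–4 → each gets rank 4.
Site 2 values → pooled ranks: 584→5, 506→4, 635→6
Mean rank = (5 + 4 + 6) / 3 = 5.00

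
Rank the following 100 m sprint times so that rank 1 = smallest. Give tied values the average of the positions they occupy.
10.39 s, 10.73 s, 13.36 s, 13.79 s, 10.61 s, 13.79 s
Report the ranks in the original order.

1, 3, 4, 5.5, 2, 5.5

Sorted (ascending): 10.39, 10.61, 10.73, 13.36, 13.79, 13.79
The 2 values of 13.79 occupy positions 5–6 → average rank (5+6)/2 = 5.5.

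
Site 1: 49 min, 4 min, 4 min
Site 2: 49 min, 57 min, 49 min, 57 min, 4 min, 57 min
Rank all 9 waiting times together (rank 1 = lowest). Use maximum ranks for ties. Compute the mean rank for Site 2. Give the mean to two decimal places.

7.00

Sorted (ascending): 4, 4, 4, 49, 49, 49, 57, 57, 57
The 3 values of 4 occupy positions 1–3 → each gets rank 3.
The 3 values of 49 occupy positions 4–6 → each gets rank 6.
The 3 values of 57 occupy positions 7–9 → each gets rank 9.
Site 2 values → pooled ranks: 49→6, 57→9, 49→6, 57→9, 4→3, 57→9
Mean rank = (6 + 9 + 6 + 9 + 3 + 9) / 6 = 7.00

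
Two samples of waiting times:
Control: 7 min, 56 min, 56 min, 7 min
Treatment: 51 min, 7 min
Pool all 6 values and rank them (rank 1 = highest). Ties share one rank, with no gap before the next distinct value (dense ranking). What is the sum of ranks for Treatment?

Sorted (descending): 56, 56, 51, 7, 7, 7
The 2 values of 56 share dense rank 1.
The 3 values of 7 share dense rank 3.
Remaining distinct values take the next consecutive integers.
Treatment values → pooled ranks: 51→2, 7→3
Rank sum = 2 + 3 = 5

5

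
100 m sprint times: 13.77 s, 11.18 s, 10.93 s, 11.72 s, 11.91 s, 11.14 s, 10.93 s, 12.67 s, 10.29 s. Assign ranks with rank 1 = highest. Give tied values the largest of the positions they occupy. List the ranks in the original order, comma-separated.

Sorted (descending): 13.77, 12.67, 11.91, 11.72, 11.18, 11.14, 10.93, 10.93, 10.29
The 2 values of 10.93 occupy positions 7–8 → each gets rank 8.

1, 5, 8, 4, 3, 6, 8, 2, 9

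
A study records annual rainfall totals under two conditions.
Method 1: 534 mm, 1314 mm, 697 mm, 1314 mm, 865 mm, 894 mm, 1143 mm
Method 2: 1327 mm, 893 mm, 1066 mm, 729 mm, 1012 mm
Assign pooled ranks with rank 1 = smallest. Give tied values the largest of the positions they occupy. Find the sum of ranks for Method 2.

35

Sorted (ascending): 534, 697, 729, 865, 893, 894, 1012, 1066, 1143, 1314, 1314, 1327
The 2 values of 1314 occupy positions 10–11 → each gets rank 11.
Method 2 values → pooled ranks: 1327→12, 893→5, 1066→8, 729→3, 1012→7
Rank sum = 12 + 5 + 8 + 3 + 7 = 35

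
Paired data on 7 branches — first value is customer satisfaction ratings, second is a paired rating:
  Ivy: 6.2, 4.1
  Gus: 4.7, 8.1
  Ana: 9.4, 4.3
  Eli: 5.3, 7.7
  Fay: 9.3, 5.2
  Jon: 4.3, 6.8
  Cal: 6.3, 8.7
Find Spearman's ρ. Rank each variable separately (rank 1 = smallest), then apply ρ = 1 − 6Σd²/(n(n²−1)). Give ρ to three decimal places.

Ranks of variable 1: 4, 2, 7, 3, 6, 1, 5
Ranks of variable 2: 1, 6, 2, 5, 3, 4, 7
d = r₁ − r₂: 3, -4, 5, -2, 3, -3, -2
d²: 9, 16, 25, 4, 9, 9, 4; Σd² = 76
ρ = 1 − 6·76/(7·48) = 1 − 456/336 = -0.357

-0.357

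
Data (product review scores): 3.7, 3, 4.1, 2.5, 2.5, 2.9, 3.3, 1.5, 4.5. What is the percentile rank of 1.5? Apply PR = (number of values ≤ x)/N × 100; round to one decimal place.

N = 9.
Strictly below 1.5: 0. Equal to 1.5: 1.
PR = 1/9 × 100 = 11.1

11.1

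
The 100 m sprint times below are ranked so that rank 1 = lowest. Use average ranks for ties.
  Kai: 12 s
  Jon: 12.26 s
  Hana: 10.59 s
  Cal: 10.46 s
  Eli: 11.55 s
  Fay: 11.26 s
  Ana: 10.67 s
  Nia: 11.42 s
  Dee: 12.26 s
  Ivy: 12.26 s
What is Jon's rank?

9

Sorted (ascending): 10.46, 10.59, 10.67, 11.26, 11.42, 11.55, 12, 12.26, 12.26, 12.26
The 3 values of 12.26 occupy positions 8–10 → average rank 9.
Jon has value 12.26 s → rank 9.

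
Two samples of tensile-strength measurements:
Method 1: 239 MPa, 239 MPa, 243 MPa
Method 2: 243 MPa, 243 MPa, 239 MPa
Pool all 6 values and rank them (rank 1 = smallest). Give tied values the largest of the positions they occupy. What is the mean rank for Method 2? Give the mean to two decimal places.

5.00

Sorted (ascending): 239, 239, 239, 243, 243, 243
The 3 values of 239 occupy positions 1–3 → each gets rank 3.
The 3 values of 243 occupy positions 4–6 → each gets rank 6.
Method 2 values → pooled ranks: 243→6, 243→6, 239→3
Mean rank = (6 + 6 + 3) / 3 = 5.00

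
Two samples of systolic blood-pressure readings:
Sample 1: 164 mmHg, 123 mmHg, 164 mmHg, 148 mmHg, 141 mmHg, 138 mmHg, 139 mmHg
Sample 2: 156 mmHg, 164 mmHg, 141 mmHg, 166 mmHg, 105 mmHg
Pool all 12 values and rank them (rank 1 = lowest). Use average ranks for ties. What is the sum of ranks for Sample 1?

41.5

Sorted (ascending): 105, 123, 138, 139, 141, 141, 148, 156, 164, 164, 164, 166
The 2 values of 141 occupy positions 5–6 → average rank (5+6)/2 = 5.5.
The 3 values of 164 occupy positions 9–11 → average rank 10.
Sample 1 values → pooled ranks: 164→10, 123→2, 164→10, 148→7, 141→5.5, 138→3, 139→4
Rank sum = 10 + 2 + 10 + 7 + 5.5 + 3 + 4 = 41.5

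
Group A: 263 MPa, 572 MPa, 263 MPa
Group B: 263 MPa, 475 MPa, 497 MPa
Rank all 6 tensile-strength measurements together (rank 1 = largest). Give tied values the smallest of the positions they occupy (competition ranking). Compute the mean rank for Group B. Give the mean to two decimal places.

Sorted (descending): 572, 497, 475, 263, 263, 263
The 3 values of 263 occupy positions 4–6 → each gets rank 4.
Group B values → pooled ranks: 263→4, 475→3, 497→2
Mean rank = (4 + 3 + 2) / 3 = 3.00

3.00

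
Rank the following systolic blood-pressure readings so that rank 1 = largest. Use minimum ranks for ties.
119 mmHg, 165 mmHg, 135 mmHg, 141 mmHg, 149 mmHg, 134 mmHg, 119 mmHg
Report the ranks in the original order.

Sorted (descending): 165, 149, 141, 135, 134, 119, 119
The 2 values of 119 occupy positions 6–7 → each gets rank 6.

6, 1, 4, 3, 2, 5, 6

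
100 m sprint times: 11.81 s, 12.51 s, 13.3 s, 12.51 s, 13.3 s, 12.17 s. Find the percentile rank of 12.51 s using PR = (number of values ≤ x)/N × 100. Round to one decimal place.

N = 6.
Strictly below 12.51: 2. Equal to 12.51: 2.
PR = 4/6 × 100 = 66.7

66.7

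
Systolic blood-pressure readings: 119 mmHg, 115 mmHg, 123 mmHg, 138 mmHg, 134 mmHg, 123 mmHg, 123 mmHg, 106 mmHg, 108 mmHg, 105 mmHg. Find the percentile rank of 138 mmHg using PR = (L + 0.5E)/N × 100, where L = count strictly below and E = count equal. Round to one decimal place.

95.0

N = 10.
Strictly below 138: 9. Equal to 138: 1.
PR = (9 + 0.5·1)/10 × 100 = 95.0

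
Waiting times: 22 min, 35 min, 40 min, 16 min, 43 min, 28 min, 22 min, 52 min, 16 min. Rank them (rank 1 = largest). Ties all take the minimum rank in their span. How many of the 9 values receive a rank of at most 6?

7

Sorted (descending): 52, 43, 40, 35, 28, 22, 22, 16, 16
The 2 values of 22 occupy positions 6–7 → each gets rank 6.
The 2 values of 16 occupy positions 8–9 → each gets rank 8.
Ranks ≤ 6: {1, 2, 3, 4, 5, 6, 6} → 7 values.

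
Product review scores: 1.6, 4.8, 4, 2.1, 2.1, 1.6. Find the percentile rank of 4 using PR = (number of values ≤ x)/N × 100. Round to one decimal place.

N = 6.
Strictly below 4: 4. Equal to 4: 1.
PR = 5/6 × 100 = 83.3

83.3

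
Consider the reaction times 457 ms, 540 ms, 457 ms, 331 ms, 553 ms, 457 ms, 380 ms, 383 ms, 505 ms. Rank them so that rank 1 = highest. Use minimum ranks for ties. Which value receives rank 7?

383

Sorted (descending): 553, 540, 505, 457, 457, 457, 383, 380, 331
The 3 values of 457 occupy positions 4–6 → each gets rank 4.
Rank 7 → value 383.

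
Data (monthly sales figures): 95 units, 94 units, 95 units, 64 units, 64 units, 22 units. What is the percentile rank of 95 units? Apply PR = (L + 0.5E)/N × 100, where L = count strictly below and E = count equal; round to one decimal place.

83.3

N = 6.
Strictly below 95: 4. Equal to 95: 2.
PR = (4 + 0.5·2)/6 × 100 = 83.3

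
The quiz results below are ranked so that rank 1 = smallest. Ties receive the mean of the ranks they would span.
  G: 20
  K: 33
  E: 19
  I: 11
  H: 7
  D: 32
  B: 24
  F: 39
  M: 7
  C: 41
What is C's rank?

Sorted (ascending): 7, 7, 11, 19, 20, 24, 32, 33, 39, 41
The 2 values of 7 occupy positions 1–2 → average rank (1+2)/2 = 1.5.
C has value 41 → rank 10.

10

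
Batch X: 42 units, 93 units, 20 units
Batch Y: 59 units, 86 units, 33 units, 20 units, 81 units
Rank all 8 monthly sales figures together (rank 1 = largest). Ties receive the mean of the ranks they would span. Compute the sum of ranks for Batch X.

Sorted (descending): 93, 86, 81, 59, 42, 33, 20, 20
The 2 values of 20 occupy positions 7–8 → average rank (7+8)/2 = 7.5.
Batch X values → pooled ranks: 42→5, 93→1, 20→7.5
Rank sum = 5 + 1 + 7.5 = 13.5

13.5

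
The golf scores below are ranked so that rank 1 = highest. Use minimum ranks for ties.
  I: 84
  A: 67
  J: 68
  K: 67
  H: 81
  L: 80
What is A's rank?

Sorted (descending): 84, 81, 80, 68, 67, 67
The 2 values of 67 occupy positions 5–6 → each gets rank 5.
A has value 67 → rank 5.

5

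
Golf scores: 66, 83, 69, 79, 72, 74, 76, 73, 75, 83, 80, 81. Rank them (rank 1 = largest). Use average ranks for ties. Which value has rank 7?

75

Sorted (descending): 83, 83, 81, 80, 79, 76, 75, 74, 73, 72, 69, 66
The 2 values of 83 occupy positions 1–2 → average rank (1+2)/2 = 1.5.
Rank 7 → value 75.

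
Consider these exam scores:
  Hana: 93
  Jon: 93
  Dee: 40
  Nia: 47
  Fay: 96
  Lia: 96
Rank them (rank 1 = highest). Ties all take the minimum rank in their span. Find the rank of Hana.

Sorted (descending): 96, 96, 93, 93, 47, 40
The 2 values of 96 occupy positions 1–2 → each gets rank 1.
The 2 values of 93 occupy positions 3–4 → each gets rank 3.
Hana has value 93 → rank 3.

3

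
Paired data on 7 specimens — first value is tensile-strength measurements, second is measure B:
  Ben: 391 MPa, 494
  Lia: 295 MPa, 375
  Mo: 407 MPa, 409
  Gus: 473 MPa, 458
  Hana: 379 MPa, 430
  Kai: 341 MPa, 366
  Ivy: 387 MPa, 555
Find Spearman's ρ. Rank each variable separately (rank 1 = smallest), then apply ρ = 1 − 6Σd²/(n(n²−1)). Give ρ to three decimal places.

0.536

Ranks of variable 1: 5, 1, 6, 7, 3, 2, 4
Ranks of variable 2: 6, 2, 3, 5, 4, 1, 7
d = r₁ − r₂: -1, -1, 3, 2, -1, 1, -3
d²: 1, 1, 9, 4, 1, 1, 9; Σd² = 26
ρ = 1 − 6·26/(7·48) = 1 − 156/336 = 0.536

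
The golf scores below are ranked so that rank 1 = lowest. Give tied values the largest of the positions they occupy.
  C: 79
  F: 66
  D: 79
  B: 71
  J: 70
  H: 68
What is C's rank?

6

Sorted (ascending): 66, 68, 70, 71, 79, 79
The 2 values of 79 occupy positions 5–6 → each gets rank 6.
C has value 79 → rank 6.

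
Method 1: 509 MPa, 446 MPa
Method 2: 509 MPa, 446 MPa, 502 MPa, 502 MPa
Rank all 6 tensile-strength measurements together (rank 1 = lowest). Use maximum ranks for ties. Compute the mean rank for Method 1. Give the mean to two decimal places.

Sorted (ascending): 446, 446, 502, 502, 509, 509
The 2 values of 446 occupy positions 1–2 → each gets rank 2.
The 2 values of 502 occupy positions 3–4 → each gets rank 4.
The 2 values of 509 occupy positions 5–6 → each gets rank 6.
Method 1 values → pooled ranks: 509→6, 446→2
Mean rank = (6 + 2) / 2 = 4.00

4.00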